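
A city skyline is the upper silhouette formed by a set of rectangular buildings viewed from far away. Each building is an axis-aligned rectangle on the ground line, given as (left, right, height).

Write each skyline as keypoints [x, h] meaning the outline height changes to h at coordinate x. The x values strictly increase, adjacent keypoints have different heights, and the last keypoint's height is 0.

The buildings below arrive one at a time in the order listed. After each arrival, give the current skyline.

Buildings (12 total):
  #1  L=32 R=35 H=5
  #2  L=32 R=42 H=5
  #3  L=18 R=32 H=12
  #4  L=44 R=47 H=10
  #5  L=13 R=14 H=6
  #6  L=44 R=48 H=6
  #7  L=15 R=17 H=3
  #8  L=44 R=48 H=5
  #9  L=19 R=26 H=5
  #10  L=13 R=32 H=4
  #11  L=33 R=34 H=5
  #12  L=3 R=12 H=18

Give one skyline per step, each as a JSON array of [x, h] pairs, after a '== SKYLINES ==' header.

== SKYLINES ==
[[32,5],[35,0]]
[[32,5],[42,0]]
[[18,12],[32,5],[42,0]]
[[18,12],[32,5],[42,0],[44,10],[47,0]]
[[13,6],[14,0],[18,12],[32,5],[42,0],[44,10],[47,0]]
[[13,6],[14,0],[18,12],[32,5],[42,0],[44,10],[47,6],[48,0]]
[[13,6],[14,0],[15,3],[17,0],[18,12],[32,5],[42,0],[44,10],[47,6],[48,0]]
[[13,6],[14,0],[15,3],[17,0],[18,12],[32,5],[42,0],[44,10],[47,6],[48,0]]
[[13,6],[14,0],[15,3],[17,0],[18,12],[32,5],[42,0],[44,10],[47,6],[48,0]]
[[13,6],[14,4],[18,12],[32,5],[42,0],[44,10],[47,6],[48,0]]
[[13,6],[14,4],[18,12],[32,5],[42,0],[44,10],[47,6],[48,0]]
[[3,18],[12,0],[13,6],[14,4],[18,12],[32,5],[42,0],[44,10],[47,6],[48,0]]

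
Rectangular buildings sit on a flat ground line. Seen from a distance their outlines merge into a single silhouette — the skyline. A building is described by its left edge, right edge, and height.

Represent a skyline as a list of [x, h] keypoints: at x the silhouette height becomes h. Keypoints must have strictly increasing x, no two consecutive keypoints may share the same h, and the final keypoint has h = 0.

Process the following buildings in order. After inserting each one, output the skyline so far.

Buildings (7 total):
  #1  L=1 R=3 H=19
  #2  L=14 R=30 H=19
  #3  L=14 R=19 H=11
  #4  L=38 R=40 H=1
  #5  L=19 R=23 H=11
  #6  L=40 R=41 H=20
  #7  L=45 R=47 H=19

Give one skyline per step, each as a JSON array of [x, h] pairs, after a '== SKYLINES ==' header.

== SKYLINES ==
[[1,19],[3,0]]
[[1,19],[3,0],[14,19],[30,0]]
[[1,19],[3,0],[14,19],[30,0]]
[[1,19],[3,0],[14,19],[30,0],[38,1],[40,0]]
[[1,19],[3,0],[14,19],[30,0],[38,1],[40,0]]
[[1,19],[3,0],[14,19],[30,0],[38,1],[40,20],[41,0]]
[[1,19],[3,0],[14,19],[30,0],[38,1],[40,20],[41,0],[45,19],[47,0]]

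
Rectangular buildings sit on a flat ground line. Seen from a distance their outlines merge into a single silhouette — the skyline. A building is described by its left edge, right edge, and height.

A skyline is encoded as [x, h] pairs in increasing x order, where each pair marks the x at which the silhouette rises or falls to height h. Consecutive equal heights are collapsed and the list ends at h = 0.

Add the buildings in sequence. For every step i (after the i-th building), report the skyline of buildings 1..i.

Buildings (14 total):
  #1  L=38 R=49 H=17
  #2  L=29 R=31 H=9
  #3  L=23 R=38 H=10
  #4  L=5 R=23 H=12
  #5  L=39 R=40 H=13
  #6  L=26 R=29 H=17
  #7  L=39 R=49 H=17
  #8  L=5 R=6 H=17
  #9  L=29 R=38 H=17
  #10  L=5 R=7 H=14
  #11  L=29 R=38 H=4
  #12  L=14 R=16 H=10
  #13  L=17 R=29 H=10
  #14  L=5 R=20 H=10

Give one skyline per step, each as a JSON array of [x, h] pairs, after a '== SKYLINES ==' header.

== SKYLINES ==
[[38,17],[49,0]]
[[29,9],[31,0],[38,17],[49,0]]
[[23,10],[38,17],[49,0]]
[[5,12],[23,10],[38,17],[49,0]]
[[5,12],[23,10],[38,17],[49,0]]
[[5,12],[23,10],[26,17],[29,10],[38,17],[49,0]]
[[5,12],[23,10],[26,17],[29,10],[38,17],[49,0]]
[[5,17],[6,12],[23,10],[26,17],[29,10],[38,17],[49,0]]
[[5,17],[6,12],[23,10],[26,17],[49,0]]
[[5,17],[6,14],[7,12],[23,10],[26,17],[49,0]]
[[5,17],[6,14],[7,12],[23,10],[26,17],[49,0]]
[[5,17],[6,14],[7,12],[23,10],[26,17],[49,0]]
[[5,17],[6,14],[7,12],[23,10],[26,17],[49,0]]
[[5,17],[6,14],[7,12],[23,10],[26,17],[49,0]]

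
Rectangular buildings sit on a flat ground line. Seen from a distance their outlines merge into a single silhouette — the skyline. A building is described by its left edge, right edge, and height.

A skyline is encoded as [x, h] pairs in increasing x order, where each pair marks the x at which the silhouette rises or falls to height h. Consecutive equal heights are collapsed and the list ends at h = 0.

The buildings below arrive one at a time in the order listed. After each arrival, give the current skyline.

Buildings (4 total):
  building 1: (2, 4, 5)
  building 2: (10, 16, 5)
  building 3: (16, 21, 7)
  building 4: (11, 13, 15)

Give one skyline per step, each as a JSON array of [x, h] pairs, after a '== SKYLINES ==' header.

== SKYLINES ==
[[2,5],[4,0]]
[[2,5],[4,0],[10,5],[16,0]]
[[2,5],[4,0],[10,5],[16,7],[21,0]]
[[2,5],[4,0],[10,5],[11,15],[13,5],[16,7],[21,0]]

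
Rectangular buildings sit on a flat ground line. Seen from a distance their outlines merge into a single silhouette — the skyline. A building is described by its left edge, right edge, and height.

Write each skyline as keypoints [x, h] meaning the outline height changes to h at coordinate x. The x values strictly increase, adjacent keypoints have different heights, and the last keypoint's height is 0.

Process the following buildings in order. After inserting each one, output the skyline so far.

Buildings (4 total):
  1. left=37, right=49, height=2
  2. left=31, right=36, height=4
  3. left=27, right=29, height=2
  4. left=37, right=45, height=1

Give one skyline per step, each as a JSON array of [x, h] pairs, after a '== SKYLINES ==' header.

== SKYLINES ==
[[37,2],[49,0]]
[[31,4],[36,0],[37,2],[49,0]]
[[27,2],[29,0],[31,4],[36,0],[37,2],[49,0]]
[[27,2],[29,0],[31,4],[36,0],[37,2],[49,0]]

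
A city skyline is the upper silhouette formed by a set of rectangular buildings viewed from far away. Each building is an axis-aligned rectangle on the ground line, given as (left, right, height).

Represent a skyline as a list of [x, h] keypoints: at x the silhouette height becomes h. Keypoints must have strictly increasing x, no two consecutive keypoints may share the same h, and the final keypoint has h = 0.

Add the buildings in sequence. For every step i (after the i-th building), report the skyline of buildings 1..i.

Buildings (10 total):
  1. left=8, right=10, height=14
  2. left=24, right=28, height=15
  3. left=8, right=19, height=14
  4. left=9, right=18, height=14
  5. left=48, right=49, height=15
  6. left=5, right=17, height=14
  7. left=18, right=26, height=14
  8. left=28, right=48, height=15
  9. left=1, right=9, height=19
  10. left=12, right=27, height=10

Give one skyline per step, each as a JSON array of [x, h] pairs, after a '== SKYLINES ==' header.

== SKYLINES ==
[[8,14],[10,0]]
[[8,14],[10,0],[24,15],[28,0]]
[[8,14],[19,0],[24,15],[28,0]]
[[8,14],[19,0],[24,15],[28,0]]
[[8,14],[19,0],[24,15],[28,0],[48,15],[49,0]]
[[5,14],[19,0],[24,15],[28,0],[48,15],[49,0]]
[[5,14],[24,15],[28,0],[48,15],[49,0]]
[[5,14],[24,15],[49,0]]
[[1,19],[9,14],[24,15],[49,0]]
[[1,19],[9,14],[24,15],[49,0]]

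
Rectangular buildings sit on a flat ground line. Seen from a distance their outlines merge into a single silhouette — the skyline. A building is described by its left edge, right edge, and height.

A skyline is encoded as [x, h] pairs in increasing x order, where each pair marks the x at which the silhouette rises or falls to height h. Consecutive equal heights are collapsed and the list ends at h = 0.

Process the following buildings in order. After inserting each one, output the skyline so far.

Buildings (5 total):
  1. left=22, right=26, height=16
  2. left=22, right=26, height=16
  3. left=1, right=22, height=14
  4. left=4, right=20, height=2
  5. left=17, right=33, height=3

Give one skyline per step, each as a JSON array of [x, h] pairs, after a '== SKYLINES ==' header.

== SKYLINES ==
[[22,16],[26,0]]
[[22,16],[26,0]]
[[1,14],[22,16],[26,0]]
[[1,14],[22,16],[26,0]]
[[1,14],[22,16],[26,3],[33,0]]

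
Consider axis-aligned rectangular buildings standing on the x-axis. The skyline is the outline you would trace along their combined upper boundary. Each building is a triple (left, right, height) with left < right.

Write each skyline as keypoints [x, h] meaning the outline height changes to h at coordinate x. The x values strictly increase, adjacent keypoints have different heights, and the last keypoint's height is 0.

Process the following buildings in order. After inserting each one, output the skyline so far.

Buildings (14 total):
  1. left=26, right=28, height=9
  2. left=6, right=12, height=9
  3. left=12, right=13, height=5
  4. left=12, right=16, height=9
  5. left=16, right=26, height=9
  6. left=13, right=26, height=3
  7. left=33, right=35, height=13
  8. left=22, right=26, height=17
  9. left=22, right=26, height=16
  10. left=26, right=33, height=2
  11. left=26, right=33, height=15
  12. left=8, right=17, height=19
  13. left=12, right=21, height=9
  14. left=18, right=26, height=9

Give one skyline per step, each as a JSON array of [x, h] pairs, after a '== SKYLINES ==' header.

== SKYLINES ==
[[26,9],[28,0]]
[[6,9],[12,0],[26,9],[28,0]]
[[6,9],[12,5],[13,0],[26,9],[28,0]]
[[6,9],[16,0],[26,9],[28,0]]
[[6,9],[28,0]]
[[6,9],[28,0]]
[[6,9],[28,0],[33,13],[35,0]]
[[6,9],[22,17],[26,9],[28,0],[33,13],[35,0]]
[[6,9],[22,17],[26,9],[28,0],[33,13],[35,0]]
[[6,9],[22,17],[26,9],[28,2],[33,13],[35,0]]
[[6,9],[22,17],[26,15],[33,13],[35,0]]
[[6,9],[8,19],[17,9],[22,17],[26,15],[33,13],[35,0]]
[[6,9],[8,19],[17,9],[22,17],[26,15],[33,13],[35,0]]
[[6,9],[8,19],[17,9],[22,17],[26,15],[33,13],[35,0]]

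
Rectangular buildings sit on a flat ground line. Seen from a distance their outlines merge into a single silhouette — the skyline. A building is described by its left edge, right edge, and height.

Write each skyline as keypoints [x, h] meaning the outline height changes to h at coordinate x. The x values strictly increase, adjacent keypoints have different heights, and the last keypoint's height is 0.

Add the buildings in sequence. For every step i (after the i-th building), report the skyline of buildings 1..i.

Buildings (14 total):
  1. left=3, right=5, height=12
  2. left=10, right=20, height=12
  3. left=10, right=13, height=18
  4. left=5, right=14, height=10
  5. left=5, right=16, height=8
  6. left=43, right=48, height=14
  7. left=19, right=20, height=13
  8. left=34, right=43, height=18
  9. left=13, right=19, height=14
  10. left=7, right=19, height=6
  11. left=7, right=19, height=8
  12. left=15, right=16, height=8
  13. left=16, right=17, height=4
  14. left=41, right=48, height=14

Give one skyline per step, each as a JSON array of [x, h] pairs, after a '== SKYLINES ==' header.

== SKYLINES ==
[[3,12],[5,0]]
[[3,12],[5,0],[10,12],[20,0]]
[[3,12],[5,0],[10,18],[13,12],[20,0]]
[[3,12],[5,10],[10,18],[13,12],[20,0]]
[[3,12],[5,10],[10,18],[13,12],[20,0]]
[[3,12],[5,10],[10,18],[13,12],[20,0],[43,14],[48,0]]
[[3,12],[5,10],[10,18],[13,12],[19,13],[20,0],[43,14],[48,0]]
[[3,12],[5,10],[10,18],[13,12],[19,13],[20,0],[34,18],[43,14],[48,0]]
[[3,12],[5,10],[10,18],[13,14],[19,13],[20,0],[34,18],[43,14],[48,0]]
[[3,12],[5,10],[10,18],[13,14],[19,13],[20,0],[34,18],[43,14],[48,0]]
[[3,12],[5,10],[10,18],[13,14],[19,13],[20,0],[34,18],[43,14],[48,0]]
[[3,12],[5,10],[10,18],[13,14],[19,13],[20,0],[34,18],[43,14],[48,0]]
[[3,12],[5,10],[10,18],[13,14],[19,13],[20,0],[34,18],[43,14],[48,0]]
[[3,12],[5,10],[10,18],[13,14],[19,13],[20,0],[34,18],[43,14],[48,0]]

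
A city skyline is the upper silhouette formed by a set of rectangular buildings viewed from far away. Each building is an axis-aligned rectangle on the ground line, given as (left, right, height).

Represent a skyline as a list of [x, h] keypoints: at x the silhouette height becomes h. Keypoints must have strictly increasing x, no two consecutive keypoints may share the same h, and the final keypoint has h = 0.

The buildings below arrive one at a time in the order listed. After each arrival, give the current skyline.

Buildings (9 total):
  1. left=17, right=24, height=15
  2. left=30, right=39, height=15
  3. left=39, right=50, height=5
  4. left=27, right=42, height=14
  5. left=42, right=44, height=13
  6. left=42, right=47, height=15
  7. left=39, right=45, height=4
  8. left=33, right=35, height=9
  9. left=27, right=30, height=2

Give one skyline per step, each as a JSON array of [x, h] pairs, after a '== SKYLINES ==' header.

== SKYLINES ==
[[17,15],[24,0]]
[[17,15],[24,0],[30,15],[39,0]]
[[17,15],[24,0],[30,15],[39,5],[50,0]]
[[17,15],[24,0],[27,14],[30,15],[39,14],[42,5],[50,0]]
[[17,15],[24,0],[27,14],[30,15],[39,14],[42,13],[44,5],[50,0]]
[[17,15],[24,0],[27,14],[30,15],[39,14],[42,15],[47,5],[50,0]]
[[17,15],[24,0],[27,14],[30,15],[39,14],[42,15],[47,5],[50,0]]
[[17,15],[24,0],[27,14],[30,15],[39,14],[42,15],[47,5],[50,0]]
[[17,15],[24,0],[27,14],[30,15],[39,14],[42,15],[47,5],[50,0]]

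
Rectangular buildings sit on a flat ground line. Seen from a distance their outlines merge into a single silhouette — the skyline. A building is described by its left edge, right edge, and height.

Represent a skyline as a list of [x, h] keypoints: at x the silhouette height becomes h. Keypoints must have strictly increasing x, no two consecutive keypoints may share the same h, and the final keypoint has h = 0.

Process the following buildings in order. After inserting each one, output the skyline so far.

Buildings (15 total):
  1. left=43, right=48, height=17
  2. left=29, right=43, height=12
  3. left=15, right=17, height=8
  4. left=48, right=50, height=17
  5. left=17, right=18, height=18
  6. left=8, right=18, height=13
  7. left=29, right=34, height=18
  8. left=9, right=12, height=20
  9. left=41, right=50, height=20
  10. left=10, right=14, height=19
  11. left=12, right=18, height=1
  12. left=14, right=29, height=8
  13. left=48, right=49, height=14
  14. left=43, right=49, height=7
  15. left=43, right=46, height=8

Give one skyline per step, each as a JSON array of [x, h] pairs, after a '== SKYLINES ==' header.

== SKYLINES ==
[[43,17],[48,0]]
[[29,12],[43,17],[48,0]]
[[15,8],[17,0],[29,12],[43,17],[48,0]]
[[15,8],[17,0],[29,12],[43,17],[50,0]]
[[15,8],[17,18],[18,0],[29,12],[43,17],[50,0]]
[[8,13],[17,18],[18,0],[29,12],[43,17],[50,0]]
[[8,13],[17,18],[18,0],[29,18],[34,12],[43,17],[50,0]]
[[8,13],[9,20],[12,13],[17,18],[18,0],[29,18],[34,12],[43,17],[50,0]]
[[8,13],[9,20],[12,13],[17,18],[18,0],[29,18],[34,12],[41,20],[50,0]]
[[8,13],[9,20],[12,19],[14,13],[17,18],[18,0],[29,18],[34,12],[41,20],[50,0]]
[[8,13],[9,20],[12,19],[14,13],[17,18],[18,0],[29,18],[34,12],[41,20],[50,0]]
[[8,13],[9,20],[12,19],[14,13],[17,18],[18,8],[29,18],[34,12],[41,20],[50,0]]
[[8,13],[9,20],[12,19],[14,13],[17,18],[18,8],[29,18],[34,12],[41,20],[50,0]]
[[8,13],[9,20],[12,19],[14,13],[17,18],[18,8],[29,18],[34,12],[41,20],[50,0]]
[[8,13],[9,20],[12,19],[14,13],[17,18],[18,8],[29,18],[34,12],[41,20],[50,0]]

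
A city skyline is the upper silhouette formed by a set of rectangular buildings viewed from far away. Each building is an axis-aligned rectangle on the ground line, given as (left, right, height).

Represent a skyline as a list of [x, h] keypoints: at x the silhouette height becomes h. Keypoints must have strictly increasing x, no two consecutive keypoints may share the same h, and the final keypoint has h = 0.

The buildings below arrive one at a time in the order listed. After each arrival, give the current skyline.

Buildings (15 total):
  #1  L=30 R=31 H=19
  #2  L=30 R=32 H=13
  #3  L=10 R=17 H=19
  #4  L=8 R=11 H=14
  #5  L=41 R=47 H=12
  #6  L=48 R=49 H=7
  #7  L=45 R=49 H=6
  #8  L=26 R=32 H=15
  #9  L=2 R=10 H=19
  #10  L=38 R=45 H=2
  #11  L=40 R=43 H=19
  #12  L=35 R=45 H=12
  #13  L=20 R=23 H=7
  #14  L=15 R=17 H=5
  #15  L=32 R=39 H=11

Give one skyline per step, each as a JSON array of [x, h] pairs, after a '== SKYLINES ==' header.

== SKYLINES ==
[[30,19],[31,0]]
[[30,19],[31,13],[32,0]]
[[10,19],[17,0],[30,19],[31,13],[32,0]]
[[8,14],[10,19],[17,0],[30,19],[31,13],[32,0]]
[[8,14],[10,19],[17,0],[30,19],[31,13],[32,0],[41,12],[47,0]]
[[8,14],[10,19],[17,0],[30,19],[31,13],[32,0],[41,12],[47,0],[48,7],[49,0]]
[[8,14],[10,19],[17,0],[30,19],[31,13],[32,0],[41,12],[47,6],[48,7],[49,0]]
[[8,14],[10,19],[17,0],[26,15],[30,19],[31,15],[32,0],[41,12],[47,6],[48,7],[49,0]]
[[2,19],[17,0],[26,15],[30,19],[31,15],[32,0],[41,12],[47,6],[48,7],[49,0]]
[[2,19],[17,0],[26,15],[30,19],[31,15],[32,0],[38,2],[41,12],[47,6],[48,7],[49,0]]
[[2,19],[17,0],[26,15],[30,19],[31,15],[32,0],[38,2],[40,19],[43,12],[47,6],[48,7],[49,0]]
[[2,19],[17,0],[26,15],[30,19],[31,15],[32,0],[35,12],[40,19],[43,12],[47,6],[48,7],[49,0]]
[[2,19],[17,0],[20,7],[23,0],[26,15],[30,19],[31,15],[32,0],[35,12],[40,19],[43,12],[47,6],[48,7],[49,0]]
[[2,19],[17,0],[20,7],[23,0],[26,15],[30,19],[31,15],[32,0],[35,12],[40,19],[43,12],[47,6],[48,7],[49,0]]
[[2,19],[17,0],[20,7],[23,0],[26,15],[30,19],[31,15],[32,11],[35,12],[40,19],[43,12],[47,6],[48,7],[49,0]]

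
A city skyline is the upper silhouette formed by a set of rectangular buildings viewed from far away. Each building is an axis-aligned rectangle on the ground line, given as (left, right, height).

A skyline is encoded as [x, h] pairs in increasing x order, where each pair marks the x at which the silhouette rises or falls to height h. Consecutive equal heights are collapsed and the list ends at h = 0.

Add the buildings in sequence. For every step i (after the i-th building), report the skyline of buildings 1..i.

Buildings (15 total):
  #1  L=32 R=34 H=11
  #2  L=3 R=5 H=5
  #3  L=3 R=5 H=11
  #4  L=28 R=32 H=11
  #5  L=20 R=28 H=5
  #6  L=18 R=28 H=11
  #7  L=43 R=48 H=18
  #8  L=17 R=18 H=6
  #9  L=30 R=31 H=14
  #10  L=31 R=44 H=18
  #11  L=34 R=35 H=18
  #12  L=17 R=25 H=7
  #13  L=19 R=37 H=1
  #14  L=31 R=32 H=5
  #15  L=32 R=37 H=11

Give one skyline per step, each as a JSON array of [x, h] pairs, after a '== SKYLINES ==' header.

== SKYLINES ==
[[32,11],[34,0]]
[[3,5],[5,0],[32,11],[34,0]]
[[3,11],[5,0],[32,11],[34,0]]
[[3,11],[5,0],[28,11],[34,0]]
[[3,11],[5,0],[20,5],[28,11],[34,0]]
[[3,11],[5,0],[18,11],[34,0]]
[[3,11],[5,0],[18,11],[34,0],[43,18],[48,0]]
[[3,11],[5,0],[17,6],[18,11],[34,0],[43,18],[48,0]]
[[3,11],[5,0],[17,6],[18,11],[30,14],[31,11],[34,0],[43,18],[48,0]]
[[3,11],[5,0],[17,6],[18,11],[30,14],[31,18],[48,0]]
[[3,11],[5,0],[17,6],[18,11],[30,14],[31,18],[48,0]]
[[3,11],[5,0],[17,7],[18,11],[30,14],[31,18],[48,0]]
[[3,11],[5,0],[17,7],[18,11],[30,14],[31,18],[48,0]]
[[3,11],[5,0],[17,7],[18,11],[30,14],[31,18],[48,0]]
[[3,11],[5,0],[17,7],[18,11],[30,14],[31,18],[48,0]]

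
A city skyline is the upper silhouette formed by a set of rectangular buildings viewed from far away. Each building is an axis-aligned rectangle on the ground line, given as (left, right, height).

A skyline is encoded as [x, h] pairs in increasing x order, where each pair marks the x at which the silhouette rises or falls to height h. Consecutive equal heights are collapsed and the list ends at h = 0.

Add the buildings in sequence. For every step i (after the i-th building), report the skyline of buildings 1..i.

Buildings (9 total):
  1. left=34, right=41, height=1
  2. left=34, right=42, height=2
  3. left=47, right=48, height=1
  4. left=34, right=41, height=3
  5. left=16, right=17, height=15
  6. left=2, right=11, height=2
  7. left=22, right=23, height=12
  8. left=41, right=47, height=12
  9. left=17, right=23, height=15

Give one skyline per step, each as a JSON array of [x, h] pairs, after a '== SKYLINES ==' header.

== SKYLINES ==
[[34,1],[41,0]]
[[34,2],[42,0]]
[[34,2],[42,0],[47,1],[48,0]]
[[34,3],[41,2],[42,0],[47,1],[48,0]]
[[16,15],[17,0],[34,3],[41,2],[42,0],[47,1],[48,0]]
[[2,2],[11,0],[16,15],[17,0],[34,3],[41,2],[42,0],[47,1],[48,0]]
[[2,2],[11,0],[16,15],[17,0],[22,12],[23,0],[34,3],[41,2],[42,0],[47,1],[48,0]]
[[2,2],[11,0],[16,15],[17,0],[22,12],[23,0],[34,3],[41,12],[47,1],[48,0]]
[[2,2],[11,0],[16,15],[23,0],[34,3],[41,12],[47,1],[48,0]]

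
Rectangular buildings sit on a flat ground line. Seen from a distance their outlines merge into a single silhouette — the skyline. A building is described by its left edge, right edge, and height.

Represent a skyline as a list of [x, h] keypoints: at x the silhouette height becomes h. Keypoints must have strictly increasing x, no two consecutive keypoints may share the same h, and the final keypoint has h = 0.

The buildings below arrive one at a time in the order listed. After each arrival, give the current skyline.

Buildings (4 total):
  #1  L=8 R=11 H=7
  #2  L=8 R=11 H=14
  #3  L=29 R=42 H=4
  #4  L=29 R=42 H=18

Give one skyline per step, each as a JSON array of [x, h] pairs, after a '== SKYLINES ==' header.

== SKYLINES ==
[[8,7],[11,0]]
[[8,14],[11,0]]
[[8,14],[11,0],[29,4],[42,0]]
[[8,14],[11,0],[29,18],[42,0]]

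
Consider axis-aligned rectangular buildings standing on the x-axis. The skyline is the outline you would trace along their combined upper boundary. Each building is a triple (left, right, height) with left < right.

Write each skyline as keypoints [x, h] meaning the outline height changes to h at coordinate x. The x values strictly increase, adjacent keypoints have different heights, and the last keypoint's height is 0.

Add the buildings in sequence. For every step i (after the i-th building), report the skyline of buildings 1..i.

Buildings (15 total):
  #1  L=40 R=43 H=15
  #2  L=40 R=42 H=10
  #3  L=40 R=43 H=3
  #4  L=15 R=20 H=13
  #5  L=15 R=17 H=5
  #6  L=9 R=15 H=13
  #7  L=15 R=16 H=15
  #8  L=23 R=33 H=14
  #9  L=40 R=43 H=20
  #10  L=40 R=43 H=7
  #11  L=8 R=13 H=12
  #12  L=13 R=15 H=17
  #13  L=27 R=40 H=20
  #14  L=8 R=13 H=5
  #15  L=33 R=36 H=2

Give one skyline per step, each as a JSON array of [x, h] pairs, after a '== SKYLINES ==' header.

== SKYLINES ==
[[40,15],[43,0]]
[[40,15],[43,0]]
[[40,15],[43,0]]
[[15,13],[20,0],[40,15],[43,0]]
[[15,13],[20,0],[40,15],[43,0]]
[[9,13],[20,0],[40,15],[43,0]]
[[9,13],[15,15],[16,13],[20,0],[40,15],[43,0]]
[[9,13],[15,15],[16,13],[20,0],[23,14],[33,0],[40,15],[43,0]]
[[9,13],[15,15],[16,13],[20,0],[23,14],[33,0],[40,20],[43,0]]
[[9,13],[15,15],[16,13],[20,0],[23,14],[33,0],[40,20],[43,0]]
[[8,12],[9,13],[15,15],[16,13],[20,0],[23,14],[33,0],[40,20],[43,0]]
[[8,12],[9,13],[13,17],[15,15],[16,13],[20,0],[23,14],[33,0],[40,20],[43,0]]
[[8,12],[9,13],[13,17],[15,15],[16,13],[20,0],[23,14],[27,20],[43,0]]
[[8,12],[9,13],[13,17],[15,15],[16,13],[20,0],[23,14],[27,20],[43,0]]
[[8,12],[9,13],[13,17],[15,15],[16,13],[20,0],[23,14],[27,20],[43,0]]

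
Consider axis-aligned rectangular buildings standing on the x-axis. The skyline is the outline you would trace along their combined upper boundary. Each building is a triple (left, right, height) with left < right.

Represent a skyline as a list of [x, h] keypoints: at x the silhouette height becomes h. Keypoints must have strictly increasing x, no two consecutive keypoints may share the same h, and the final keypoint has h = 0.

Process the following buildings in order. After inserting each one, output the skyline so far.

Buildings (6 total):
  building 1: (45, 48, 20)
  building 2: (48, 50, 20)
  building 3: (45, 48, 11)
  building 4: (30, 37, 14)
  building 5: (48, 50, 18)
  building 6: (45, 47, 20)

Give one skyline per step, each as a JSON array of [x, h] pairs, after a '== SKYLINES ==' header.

== SKYLINES ==
[[45,20],[48,0]]
[[45,20],[50,0]]
[[45,20],[50,0]]
[[30,14],[37,0],[45,20],[50,0]]
[[30,14],[37,0],[45,20],[50,0]]
[[30,14],[37,0],[45,20],[50,0]]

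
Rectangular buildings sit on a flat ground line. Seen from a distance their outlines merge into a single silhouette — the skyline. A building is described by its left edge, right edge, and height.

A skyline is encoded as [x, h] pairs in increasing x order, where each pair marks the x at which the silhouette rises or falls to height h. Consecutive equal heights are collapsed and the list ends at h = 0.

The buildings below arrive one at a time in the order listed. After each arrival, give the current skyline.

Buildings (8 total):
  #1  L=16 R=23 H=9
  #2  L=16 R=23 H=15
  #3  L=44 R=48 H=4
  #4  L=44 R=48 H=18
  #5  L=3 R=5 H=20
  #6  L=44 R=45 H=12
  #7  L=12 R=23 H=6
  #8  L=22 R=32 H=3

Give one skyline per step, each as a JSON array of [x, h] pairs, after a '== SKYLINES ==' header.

== SKYLINES ==
[[16,9],[23,0]]
[[16,15],[23,0]]
[[16,15],[23,0],[44,4],[48,0]]
[[16,15],[23,0],[44,18],[48,0]]
[[3,20],[5,0],[16,15],[23,0],[44,18],[48,0]]
[[3,20],[5,0],[16,15],[23,0],[44,18],[48,0]]
[[3,20],[5,0],[12,6],[16,15],[23,0],[44,18],[48,0]]
[[3,20],[5,0],[12,6],[16,15],[23,3],[32,0],[44,18],[48,0]]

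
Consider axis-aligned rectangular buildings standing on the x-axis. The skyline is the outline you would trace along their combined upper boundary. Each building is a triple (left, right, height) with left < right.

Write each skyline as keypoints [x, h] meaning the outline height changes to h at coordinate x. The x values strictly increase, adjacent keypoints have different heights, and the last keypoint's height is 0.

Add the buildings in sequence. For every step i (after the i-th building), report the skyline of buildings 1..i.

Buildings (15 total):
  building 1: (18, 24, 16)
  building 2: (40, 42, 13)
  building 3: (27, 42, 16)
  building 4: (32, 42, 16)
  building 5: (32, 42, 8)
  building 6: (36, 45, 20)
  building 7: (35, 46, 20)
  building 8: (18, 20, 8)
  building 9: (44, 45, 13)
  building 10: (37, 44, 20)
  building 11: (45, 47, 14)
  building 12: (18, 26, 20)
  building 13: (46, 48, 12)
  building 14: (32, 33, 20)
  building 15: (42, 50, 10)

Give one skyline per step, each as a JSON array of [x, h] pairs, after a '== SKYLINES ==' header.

== SKYLINES ==
[[18,16],[24,0]]
[[18,16],[24,0],[40,13],[42,0]]
[[18,16],[24,0],[27,16],[42,0]]
[[18,16],[24,0],[27,16],[42,0]]
[[18,16],[24,0],[27,16],[42,0]]
[[18,16],[24,0],[27,16],[36,20],[45,0]]
[[18,16],[24,0],[27,16],[35,20],[46,0]]
[[18,16],[24,0],[27,16],[35,20],[46,0]]
[[18,16],[24,0],[27,16],[35,20],[46,0]]
[[18,16],[24,0],[27,16],[35,20],[46,0]]
[[18,16],[24,0],[27,16],[35,20],[46,14],[47,0]]
[[18,20],[26,0],[27,16],[35,20],[46,14],[47,0]]
[[18,20],[26,0],[27,16],[35,20],[46,14],[47,12],[48,0]]
[[18,20],[26,0],[27,16],[32,20],[33,16],[35,20],[46,14],[47,12],[48,0]]
[[18,20],[26,0],[27,16],[32,20],[33,16],[35,20],[46,14],[47,12],[48,10],[50,0]]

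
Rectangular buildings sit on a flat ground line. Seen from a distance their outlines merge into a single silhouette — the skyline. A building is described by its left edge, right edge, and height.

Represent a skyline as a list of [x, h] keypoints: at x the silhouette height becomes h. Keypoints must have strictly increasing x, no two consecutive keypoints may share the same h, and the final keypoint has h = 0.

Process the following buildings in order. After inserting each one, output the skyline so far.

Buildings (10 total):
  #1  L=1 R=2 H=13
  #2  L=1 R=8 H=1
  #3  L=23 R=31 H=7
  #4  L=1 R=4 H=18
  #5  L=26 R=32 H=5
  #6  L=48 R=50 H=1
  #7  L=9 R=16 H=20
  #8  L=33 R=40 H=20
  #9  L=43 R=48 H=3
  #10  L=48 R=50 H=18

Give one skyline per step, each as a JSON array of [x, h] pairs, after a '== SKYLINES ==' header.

== SKYLINES ==
[[1,13],[2,0]]
[[1,13],[2,1],[8,0]]
[[1,13],[2,1],[8,0],[23,7],[31,0]]
[[1,18],[4,1],[8,0],[23,7],[31,0]]
[[1,18],[4,1],[8,0],[23,7],[31,5],[32,0]]
[[1,18],[4,1],[8,0],[23,7],[31,5],[32,0],[48,1],[50,0]]
[[1,18],[4,1],[8,0],[9,20],[16,0],[23,7],[31,5],[32,0],[48,1],[50,0]]
[[1,18],[4,1],[8,0],[9,20],[16,0],[23,7],[31,5],[32,0],[33,20],[40,0],[48,1],[50,0]]
[[1,18],[4,1],[8,0],[9,20],[16,0],[23,7],[31,5],[32,0],[33,20],[40,0],[43,3],[48,1],[50,0]]
[[1,18],[4,1],[8,0],[9,20],[16,0],[23,7],[31,5],[32,0],[33,20],[40,0],[43,3],[48,18],[50,0]]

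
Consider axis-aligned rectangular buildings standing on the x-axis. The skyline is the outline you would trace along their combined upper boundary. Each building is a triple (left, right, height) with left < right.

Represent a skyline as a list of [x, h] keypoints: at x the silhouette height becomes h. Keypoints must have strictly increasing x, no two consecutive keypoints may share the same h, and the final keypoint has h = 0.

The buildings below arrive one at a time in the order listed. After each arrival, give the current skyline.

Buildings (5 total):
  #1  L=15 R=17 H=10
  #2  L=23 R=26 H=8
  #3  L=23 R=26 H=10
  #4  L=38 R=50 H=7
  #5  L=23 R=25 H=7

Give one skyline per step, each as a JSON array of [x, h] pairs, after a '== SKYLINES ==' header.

== SKYLINES ==
[[15,10],[17,0]]
[[15,10],[17,0],[23,8],[26,0]]
[[15,10],[17,0],[23,10],[26,0]]
[[15,10],[17,0],[23,10],[26,0],[38,7],[50,0]]
[[15,10],[17,0],[23,10],[26,0],[38,7],[50,0]]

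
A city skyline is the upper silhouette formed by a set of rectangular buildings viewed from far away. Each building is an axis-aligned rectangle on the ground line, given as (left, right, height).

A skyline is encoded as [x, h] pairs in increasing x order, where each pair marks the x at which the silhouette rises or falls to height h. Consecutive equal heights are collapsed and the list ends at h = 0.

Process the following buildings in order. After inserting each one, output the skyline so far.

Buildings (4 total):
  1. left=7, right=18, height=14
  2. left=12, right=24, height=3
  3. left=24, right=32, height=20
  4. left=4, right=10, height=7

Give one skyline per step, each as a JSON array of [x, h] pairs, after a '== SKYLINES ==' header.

== SKYLINES ==
[[7,14],[18,0]]
[[7,14],[18,3],[24,0]]
[[7,14],[18,3],[24,20],[32,0]]
[[4,7],[7,14],[18,3],[24,20],[32,0]]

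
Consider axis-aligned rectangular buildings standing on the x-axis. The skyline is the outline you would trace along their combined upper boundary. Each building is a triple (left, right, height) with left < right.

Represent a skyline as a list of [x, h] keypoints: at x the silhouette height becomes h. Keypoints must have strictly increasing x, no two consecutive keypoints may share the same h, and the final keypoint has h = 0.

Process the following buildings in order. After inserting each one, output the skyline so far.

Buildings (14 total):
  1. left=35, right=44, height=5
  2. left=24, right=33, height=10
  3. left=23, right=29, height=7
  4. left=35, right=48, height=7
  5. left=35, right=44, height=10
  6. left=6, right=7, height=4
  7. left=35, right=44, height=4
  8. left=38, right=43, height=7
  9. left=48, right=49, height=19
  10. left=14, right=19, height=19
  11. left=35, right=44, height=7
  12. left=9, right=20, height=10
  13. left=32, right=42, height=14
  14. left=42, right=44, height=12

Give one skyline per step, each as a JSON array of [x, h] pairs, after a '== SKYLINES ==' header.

== SKYLINES ==
[[35,5],[44,0]]
[[24,10],[33,0],[35,5],[44,0]]
[[23,7],[24,10],[33,0],[35,5],[44,0]]
[[23,7],[24,10],[33,0],[35,7],[48,0]]
[[23,7],[24,10],[33,0],[35,10],[44,7],[48,0]]
[[6,4],[7,0],[23,7],[24,10],[33,0],[35,10],[44,7],[48,0]]
[[6,4],[7,0],[23,7],[24,10],[33,0],[35,10],[44,7],[48,0]]
[[6,4],[7,0],[23,7],[24,10],[33,0],[35,10],[44,7],[48,0]]
[[6,4],[7,0],[23,7],[24,10],[33,0],[35,10],[44,7],[48,19],[49,0]]
[[6,4],[7,0],[14,19],[19,0],[23,7],[24,10],[33,0],[35,10],[44,7],[48,19],[49,0]]
[[6,4],[7,0],[14,19],[19,0],[23,7],[24,10],[33,0],[35,10],[44,7],[48,19],[49,0]]
[[6,4],[7,0],[9,10],[14,19],[19,10],[20,0],[23,7],[24,10],[33,0],[35,10],[44,7],[48,19],[49,0]]
[[6,4],[7,0],[9,10],[14,19],[19,10],[20,0],[23,7],[24,10],[32,14],[42,10],[44,7],[48,19],[49,0]]
[[6,4],[7,0],[9,10],[14,19],[19,10],[20,0],[23,7],[24,10],[32,14],[42,12],[44,7],[48,19],[49,0]]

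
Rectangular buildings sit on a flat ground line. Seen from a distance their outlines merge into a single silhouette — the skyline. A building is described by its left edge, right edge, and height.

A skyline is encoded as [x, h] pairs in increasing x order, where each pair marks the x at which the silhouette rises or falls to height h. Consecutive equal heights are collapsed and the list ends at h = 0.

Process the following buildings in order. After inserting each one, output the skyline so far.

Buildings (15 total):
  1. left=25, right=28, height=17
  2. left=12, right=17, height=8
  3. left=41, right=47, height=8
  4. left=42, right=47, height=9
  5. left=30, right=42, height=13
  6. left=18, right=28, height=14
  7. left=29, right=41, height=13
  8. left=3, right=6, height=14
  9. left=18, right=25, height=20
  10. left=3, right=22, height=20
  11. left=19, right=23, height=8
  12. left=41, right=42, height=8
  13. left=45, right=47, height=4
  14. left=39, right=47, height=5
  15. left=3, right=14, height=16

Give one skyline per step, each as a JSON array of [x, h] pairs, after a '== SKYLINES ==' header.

== SKYLINES ==
[[25,17],[28,0]]
[[12,8],[17,0],[25,17],[28,0]]
[[12,8],[17,0],[25,17],[28,0],[41,8],[47,0]]
[[12,8],[17,0],[25,17],[28,0],[41,8],[42,9],[47,0]]
[[12,8],[17,0],[25,17],[28,0],[30,13],[42,9],[47,0]]
[[12,8],[17,0],[18,14],[25,17],[28,0],[30,13],[42,9],[47,0]]
[[12,8],[17,0],[18,14],[25,17],[28,0],[29,13],[42,9],[47,0]]
[[3,14],[6,0],[12,8],[17,0],[18,14],[25,17],[28,0],[29,13],[42,9],[47,0]]
[[3,14],[6,0],[12,8],[17,0],[18,20],[25,17],[28,0],[29,13],[42,9],[47,0]]
[[3,20],[25,17],[28,0],[29,13],[42,9],[47,0]]
[[3,20],[25,17],[28,0],[29,13],[42,9],[47,0]]
[[3,20],[25,17],[28,0],[29,13],[42,9],[47,0]]
[[3,20],[25,17],[28,0],[29,13],[42,9],[47,0]]
[[3,20],[25,17],[28,0],[29,13],[42,9],[47,0]]
[[3,20],[25,17],[28,0],[29,13],[42,9],[47,0]]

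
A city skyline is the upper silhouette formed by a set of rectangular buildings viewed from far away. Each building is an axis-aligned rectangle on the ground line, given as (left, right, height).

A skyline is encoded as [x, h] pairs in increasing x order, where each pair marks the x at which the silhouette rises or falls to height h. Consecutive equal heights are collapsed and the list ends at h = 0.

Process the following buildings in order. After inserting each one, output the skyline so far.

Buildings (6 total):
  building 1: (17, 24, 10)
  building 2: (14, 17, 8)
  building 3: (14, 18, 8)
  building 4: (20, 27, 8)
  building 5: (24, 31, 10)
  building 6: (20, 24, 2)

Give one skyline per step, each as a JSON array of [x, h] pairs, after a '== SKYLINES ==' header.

== SKYLINES ==
[[17,10],[24,0]]
[[14,8],[17,10],[24,0]]
[[14,8],[17,10],[24,0]]
[[14,8],[17,10],[24,8],[27,0]]
[[14,8],[17,10],[31,0]]
[[14,8],[17,10],[31,0]]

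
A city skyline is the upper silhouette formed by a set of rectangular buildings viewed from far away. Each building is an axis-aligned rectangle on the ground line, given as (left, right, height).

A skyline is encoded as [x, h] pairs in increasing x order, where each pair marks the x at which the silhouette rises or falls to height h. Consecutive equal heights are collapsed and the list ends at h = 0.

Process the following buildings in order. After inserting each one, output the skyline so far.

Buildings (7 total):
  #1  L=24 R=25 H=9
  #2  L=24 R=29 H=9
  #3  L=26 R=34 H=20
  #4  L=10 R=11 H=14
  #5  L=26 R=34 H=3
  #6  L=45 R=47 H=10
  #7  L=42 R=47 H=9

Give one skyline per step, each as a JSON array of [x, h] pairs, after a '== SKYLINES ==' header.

== SKYLINES ==
[[24,9],[25,0]]
[[24,9],[29,0]]
[[24,9],[26,20],[34,0]]
[[10,14],[11,0],[24,9],[26,20],[34,0]]
[[10,14],[11,0],[24,9],[26,20],[34,0]]
[[10,14],[11,0],[24,9],[26,20],[34,0],[45,10],[47,0]]
[[10,14],[11,0],[24,9],[26,20],[34,0],[42,9],[45,10],[47,0]]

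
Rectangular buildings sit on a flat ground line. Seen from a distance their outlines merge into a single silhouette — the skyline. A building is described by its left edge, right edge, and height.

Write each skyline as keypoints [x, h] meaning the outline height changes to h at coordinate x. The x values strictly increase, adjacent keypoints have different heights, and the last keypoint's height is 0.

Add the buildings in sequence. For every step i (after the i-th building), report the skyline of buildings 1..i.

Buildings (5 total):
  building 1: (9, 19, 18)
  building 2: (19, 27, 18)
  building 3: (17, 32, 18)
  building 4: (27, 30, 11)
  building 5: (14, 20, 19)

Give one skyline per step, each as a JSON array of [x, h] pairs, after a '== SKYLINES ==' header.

== SKYLINES ==
[[9,18],[19,0]]
[[9,18],[27,0]]
[[9,18],[32,0]]
[[9,18],[32,0]]
[[9,18],[14,19],[20,18],[32,0]]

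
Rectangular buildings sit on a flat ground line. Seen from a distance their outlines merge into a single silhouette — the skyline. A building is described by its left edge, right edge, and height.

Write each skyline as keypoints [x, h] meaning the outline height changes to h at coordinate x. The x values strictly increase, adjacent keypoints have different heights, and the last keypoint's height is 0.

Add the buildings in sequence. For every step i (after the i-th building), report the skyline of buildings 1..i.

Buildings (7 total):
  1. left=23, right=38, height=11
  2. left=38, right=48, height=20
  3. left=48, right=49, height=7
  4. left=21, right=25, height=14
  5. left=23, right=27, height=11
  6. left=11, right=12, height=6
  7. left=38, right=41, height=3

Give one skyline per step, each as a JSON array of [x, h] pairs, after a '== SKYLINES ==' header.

== SKYLINES ==
[[23,11],[38,0]]
[[23,11],[38,20],[48,0]]
[[23,11],[38,20],[48,7],[49,0]]
[[21,14],[25,11],[38,20],[48,7],[49,0]]
[[21,14],[25,11],[38,20],[48,7],[49,0]]
[[11,6],[12,0],[21,14],[25,11],[38,20],[48,7],[49,0]]
[[11,6],[12,0],[21,14],[25,11],[38,20],[48,7],[49,0]]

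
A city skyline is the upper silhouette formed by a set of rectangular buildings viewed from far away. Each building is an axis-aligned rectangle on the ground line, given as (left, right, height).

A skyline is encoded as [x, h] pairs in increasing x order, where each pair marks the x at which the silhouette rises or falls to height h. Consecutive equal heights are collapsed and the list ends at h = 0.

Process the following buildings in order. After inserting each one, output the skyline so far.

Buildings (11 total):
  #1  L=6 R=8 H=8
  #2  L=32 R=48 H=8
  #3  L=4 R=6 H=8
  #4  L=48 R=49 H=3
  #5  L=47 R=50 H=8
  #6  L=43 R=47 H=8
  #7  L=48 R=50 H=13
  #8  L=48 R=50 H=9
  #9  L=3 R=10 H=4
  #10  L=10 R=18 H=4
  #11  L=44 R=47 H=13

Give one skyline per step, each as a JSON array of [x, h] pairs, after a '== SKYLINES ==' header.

== SKYLINES ==
[[6,8],[8,0]]
[[6,8],[8,0],[32,8],[48,0]]
[[4,8],[8,0],[32,8],[48,0]]
[[4,8],[8,0],[32,8],[48,3],[49,0]]
[[4,8],[8,0],[32,8],[50,0]]
[[4,8],[8,0],[32,8],[50,0]]
[[4,8],[8,0],[32,8],[48,13],[50,0]]
[[4,8],[8,0],[32,8],[48,13],[50,0]]
[[3,4],[4,8],[8,4],[10,0],[32,8],[48,13],[50,0]]
[[3,4],[4,8],[8,4],[18,0],[32,8],[48,13],[50,0]]
[[3,4],[4,8],[8,4],[18,0],[32,8],[44,13],[47,8],[48,13],[50,0]]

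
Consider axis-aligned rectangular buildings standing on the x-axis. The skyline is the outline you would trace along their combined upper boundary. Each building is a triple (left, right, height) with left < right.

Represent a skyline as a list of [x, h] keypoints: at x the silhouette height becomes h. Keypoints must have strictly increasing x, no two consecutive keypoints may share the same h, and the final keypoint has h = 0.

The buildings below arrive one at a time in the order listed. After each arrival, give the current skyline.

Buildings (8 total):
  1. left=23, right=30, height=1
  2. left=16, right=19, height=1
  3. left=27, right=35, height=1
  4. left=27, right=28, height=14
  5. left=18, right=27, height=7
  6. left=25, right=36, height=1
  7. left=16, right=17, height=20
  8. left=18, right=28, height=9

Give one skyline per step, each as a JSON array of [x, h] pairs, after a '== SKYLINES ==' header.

== SKYLINES ==
[[23,1],[30,0]]
[[16,1],[19,0],[23,1],[30,0]]
[[16,1],[19,0],[23,1],[35,0]]
[[16,1],[19,0],[23,1],[27,14],[28,1],[35,0]]
[[16,1],[18,7],[27,14],[28,1],[35,0]]
[[16,1],[18,7],[27,14],[28,1],[36,0]]
[[16,20],[17,1],[18,7],[27,14],[28,1],[36,0]]
[[16,20],[17,1],[18,9],[27,14],[28,1],[36,0]]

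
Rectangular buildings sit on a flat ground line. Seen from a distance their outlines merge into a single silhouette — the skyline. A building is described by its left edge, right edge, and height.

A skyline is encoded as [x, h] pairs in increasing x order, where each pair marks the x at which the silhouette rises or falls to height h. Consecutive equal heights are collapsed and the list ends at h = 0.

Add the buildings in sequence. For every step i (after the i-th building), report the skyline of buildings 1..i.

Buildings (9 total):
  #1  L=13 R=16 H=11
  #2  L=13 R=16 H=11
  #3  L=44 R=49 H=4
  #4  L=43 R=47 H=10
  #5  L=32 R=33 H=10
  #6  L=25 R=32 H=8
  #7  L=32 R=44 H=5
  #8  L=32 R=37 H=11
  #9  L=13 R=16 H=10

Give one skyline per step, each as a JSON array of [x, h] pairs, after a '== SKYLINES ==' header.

== SKYLINES ==
[[13,11],[16,0]]
[[13,11],[16,0]]
[[13,11],[16,0],[44,4],[49,0]]
[[13,11],[16,0],[43,10],[47,4],[49,0]]
[[13,11],[16,0],[32,10],[33,0],[43,10],[47,4],[49,0]]
[[13,11],[16,0],[25,8],[32,10],[33,0],[43,10],[47,4],[49,0]]
[[13,11],[16,0],[25,8],[32,10],[33,5],[43,10],[47,4],[49,0]]
[[13,11],[16,0],[25,8],[32,11],[37,5],[43,10],[47,4],[49,0]]
[[13,11],[16,0],[25,8],[32,11],[37,5],[43,10],[47,4],[49,0]]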